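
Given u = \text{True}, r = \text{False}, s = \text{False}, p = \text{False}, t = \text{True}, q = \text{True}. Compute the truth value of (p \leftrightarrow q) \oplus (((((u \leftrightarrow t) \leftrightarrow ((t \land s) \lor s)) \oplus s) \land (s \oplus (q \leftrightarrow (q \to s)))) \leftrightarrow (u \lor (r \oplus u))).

p \leftrightarrow q = \text{False} \leftrightarrow \text{True} = \text{False}
u \leftrightarrow t = \text{True} \leftrightarrow \text{True} = \text{True}
t \land s = \text{True} \land \text{False} = \text{False}
(t \land s) \lor s = \text{False} \lor \text{False} = \text{False}
(u \leftrightarrow t) \leftrightarrow ((t \land s) \lor s) = \text{True} \leftrightarrow \text{False} = \text{False}
((u \leftrightarrow t) \leftrightarrow ((t \land s) \lor s)) \oplus s = \text{False} \oplus \text{False} = \text{False}
q \to s = \text{True} \to \text{False} = \text{False}
q \leftrightarrow (q \to s) = \text{True} \leftrightarrow \text{False} = \text{False}
s \oplus (q \leftrightarrow (q \to s)) = \text{False} \oplus \text{False} = \text{False}
(((u \leftrightarrow t) \leftrightarrow ((t \land s) \lor s)) \oplus s) \land (s \oplus (q \leftrightarrow (q \to s))) = \text{False} \land \text{False} = \text{False}
r \oplus u = \text{False} \oplus \text{True} = \text{True}
u \lor (r \oplus u) = \text{True} \lor \text{True} = \text{True}
((((u \leftrightarrow t) \leftrightarrow ((t \land s) \lor s)) \oplus s) \land (s \oplus (q \leftrightarrow (q \to s)))) \leftrightarrow (u \lor (r \oplus u)) = \text{False} \leftrightarrow \text{True} = \text{False}
(p \leftrightarrow q) \oplus (((((u \leftrightarrow t) \leftrightarrow ((t \land s) \lor s)) \oplus s) \land (s \oplus (q \leftrightarrow (q \to s)))) \leftrightarrow (u \lor (r \oplus u))) = \text{False} \oplus \text{False} = \text{False}

\text{False}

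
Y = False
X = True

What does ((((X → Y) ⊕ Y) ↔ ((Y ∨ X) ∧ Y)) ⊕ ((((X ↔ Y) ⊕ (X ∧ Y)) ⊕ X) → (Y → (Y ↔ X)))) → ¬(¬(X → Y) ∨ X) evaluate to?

X → Y = True → False = False
(X → Y) ⊕ Y = False ⊕ False = False
Y ∨ X = False ∨ True = True
(Y ∨ X) ∧ Y = True ∧ False = False
((X → Y) ⊕ Y) ↔ ((Y ∨ X) ∧ Y) = False ↔ False = True
X ↔ Y = True ↔ False = False
X ∧ Y = True ∧ False = False
(X ↔ Y) ⊕ (X ∧ Y) = False ⊕ False = False
((X ↔ Y) ⊕ (X ∧ Y)) ⊕ X = False ⊕ True = True
Y ↔ X = False ↔ True = False
Y → (Y ↔ X) = False → False = True
(((X ↔ Y) ⊕ (X ∧ Y)) ⊕ X) → (Y → (Y ↔ X)) = True → True = True
(((X → Y) ⊕ Y) ↔ ((Y ∨ X) ∧ Y)) ⊕ ((((X ↔ Y) ⊕ (X ∧ Y)) ⊕ X) → (Y → (Y ↔ X))) = True ⊕ True = False
X → Y = True → False = False
¬(X → Y) = ¬False = True
¬(X → Y) ∨ X = True ∨ True = True
¬(¬(X → Y) ∨ X) = ¬True = False
((((X → Y) ⊕ Y) ↔ ((Y ∨ X) ∧ Y)) ⊕ ((((X ↔ Y) ⊕ (X ∧ Y)) ⊕ X) → (Y → (Y ↔ X)))) → ¬(¬(X → Y) ∨ X) = False → False = True

True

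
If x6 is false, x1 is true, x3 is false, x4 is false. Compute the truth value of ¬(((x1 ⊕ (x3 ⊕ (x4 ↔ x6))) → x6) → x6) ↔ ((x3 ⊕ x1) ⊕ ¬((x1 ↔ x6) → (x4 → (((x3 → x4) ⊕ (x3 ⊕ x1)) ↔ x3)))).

T

x4 ↔ x6 = F ↔ F = T
x3 ⊕ (x4 ↔ x6) = F ⊕ T = T
x1 ⊕ (x3 ⊕ (x4 ↔ x6)) = T ⊕ T = F
(x1 ⊕ (x3 ⊕ (x4 ↔ x6))) → x6 = F → F = T
((x1 ⊕ (x3 ⊕ (x4 ↔ x6))) → x6) → x6 = T → F = F
¬(((x1 ⊕ (x3 ⊕ (x4 ↔ x6))) → x6) → x6) = ¬F = T
x3 ⊕ x1 = F ⊕ T = T
x1 ↔ x6 = T ↔ F = F
x3 → x4 = F → F = T
x3 ⊕ x1 = F ⊕ T = T
(x3 → x4) ⊕ (x3 ⊕ x1) = T ⊕ T = F
((x3 → x4) ⊕ (x3 ⊕ x1)) ↔ x3 = F ↔ F = T
x4 → (((x3 → x4) ⊕ (x3 ⊕ x1)) ↔ x3) = F → T = T
(x1 ↔ x6) → (x4 → (((x3 → x4) ⊕ (x3 ⊕ x1)) ↔ x3)) = F → T = T
¬((x1 ↔ x6) → (x4 → (((x3 → x4) ⊕ (x3 ⊕ x1)) ↔ x3))) = ¬T = F
(x3 ⊕ x1) ⊕ ¬((x1 ↔ x6) → (x4 → (((x3 → x4) ⊕ (x3 ⊕ x1)) ↔ x3))) = T ⊕ F = T
¬(((x1 ⊕ (x3 ⊕ (x4 ↔ x6))) → x6) → x6) ↔ ((x3 ⊕ x1) ⊕ ¬((x1 ↔ x6) → (x4 → (((x3 → x4) ⊕ (x3 ⊕ x1)) ↔ x3)))) = T ↔ T = T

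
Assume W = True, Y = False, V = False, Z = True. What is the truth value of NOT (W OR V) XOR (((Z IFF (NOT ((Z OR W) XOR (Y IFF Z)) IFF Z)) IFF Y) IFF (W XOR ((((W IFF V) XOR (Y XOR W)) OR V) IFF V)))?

True

W OR V = True OR False = True
NOT (W OR V) = NOT True = False
Z OR W = True OR True = True
Y IFF Z = False IFF True = False
(Z OR W) XOR (Y IFF Z) = True XOR False = True
NOT ((Z OR W) XOR (Y IFF Z)) = NOT True = False
NOT ((Z OR W) XOR (Y IFF Z)) IFF Z = False IFF True = False
Z IFF (NOT ((Z OR W) XOR (Y IFF Z)) IFF Z) = True IFF False = False
(Z IFF (NOT ((Z OR W) XOR (Y IFF Z)) IFF Z)) IFF Y = False IFF False = True
W IFF V = True IFF False = False
Y XOR W = False XOR True = True
(W IFF V) XOR (Y XOR W) = False XOR True = True
((W IFF V) XOR (Y XOR W)) OR V = True OR False = True
(((W IFF V) XOR (Y XOR W)) OR V) IFF V = True IFF False = False
W XOR ((((W IFF V) XOR (Y XOR W)) OR V) IFF V) = True XOR False = True
((Z IFF (NOT ((Z OR W) XOR (Y IFF Z)) IFF Z)) IFF Y) IFF (W XOR ((((W IFF V) XOR (Y XOR W)) OR V) IFF V)) = True IFF True = True
NOT (W OR V) XOR (((Z IFF (NOT ((Z OR W) XOR (Y IFF Z)) IFF Z)) IFF Y) IFF (W XOR ((((W IFF V) XOR (Y XOR W)) OR V) IFF V))) = False XOR True = True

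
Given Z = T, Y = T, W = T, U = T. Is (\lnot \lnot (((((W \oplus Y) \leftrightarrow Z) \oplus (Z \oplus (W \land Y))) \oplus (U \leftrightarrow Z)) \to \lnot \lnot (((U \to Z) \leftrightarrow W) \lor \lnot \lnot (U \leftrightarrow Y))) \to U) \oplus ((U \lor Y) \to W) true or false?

W \oplus Y = T \oplus T = F
(W \oplus Y) \leftrightarrow Z = F \leftrightarrow T = F
W \land Y = T \land T = T
Z \oplus (W \land Y) = T \oplus T = F
((W \oplus Y) \leftrightarrow Z) \oplus (Z \oplus (W \land Y)) = F \oplus F = F
U \leftrightarrow Z = T \leftrightarrow T = T
(((W \oplus Y) \leftrightarrow Z) \oplus (Z \oplus (W \land Y))) \oplus (U \leftrightarrow Z) = F \oplus T = T
U \to Z = T \to T = T
(U \to Z) \leftrightarrow W = T \leftrightarrow T = T
U \leftrightarrow Y = T \leftrightarrow T = T
\lnot (U \leftrightarrow Y) = \lnot T = F
\lnot \lnot (U \leftrightarrow Y) = \lnot F = T
((U \to Z) \leftrightarrow W) \lor \lnot \lnot (U \leftrightarrow Y) = T \lor T = T
\lnot (((U \to Z) \leftrightarrow W) \lor \lnot \lnot (U \leftrightarrow Y)) = \lnot T = F
\lnot \lnot (((U \to Z) \leftrightarrow W) \lor \lnot \lnot (U \leftrightarrow Y)) = \lnot F = T
((((W \oplus Y) \leftrightarrow Z) \oplus (Z \oplus (W \land Y))) \oplus (U \leftrightarrow Z)) \to \lnot \lnot (((U \to Z) \leftrightarrow W) \lor \lnot \lnot (U \leftrightarrow Y)) = T \to T = T
\lnot (((((W \oplus Y) \leftrightarrow Z) \oplus (Z \oplus (W \land Y))) \oplus (U \leftrightarrow Z)) \to \lnot \lnot (((U \to Z) \leftrightarrow W) \lor \lnot \lnot (U \leftrightarrow Y))) = \lnot T = F
\lnot \lnot (((((W \oplus Y) \leftrightarrow Z) \oplus (Z \oplus (W \land Y))) \oplus (U \leftrightarrow Z)) \to \lnot \lnot (((U \to Z) \leftrightarrow W) \lor \lnot \lnot (U \leftrightarrow Y))) = \lnot F = T
\lnot \lnot (((((W \oplus Y) \leftrightarrow Z) \oplus (Z \oplus (W \land Y))) \oplus (U \leftrightarrow Z)) \to \lnot \lnot (((U \to Z) \leftrightarrow W) \lor \lnot \lnot (U \leftrightarrow Y))) \to U = T \to T = T
U \lor Y = T \lor T = T
(U \lor Y) \to W = T \to T = T
(\lnot \lnot (((((W \oplus Y) \leftrightarrow Z) \oplus (Z \oplus (W \land Y))) \oplus (U \leftrightarrow Z)) \to \lnot \lnot (((U \to Z) \leftrightarrow W) \lor \lnot \lnot (U \leftrightarrow Y))) \to U) \oplus ((U \lor Y) \to W) = T \oplus T = F

F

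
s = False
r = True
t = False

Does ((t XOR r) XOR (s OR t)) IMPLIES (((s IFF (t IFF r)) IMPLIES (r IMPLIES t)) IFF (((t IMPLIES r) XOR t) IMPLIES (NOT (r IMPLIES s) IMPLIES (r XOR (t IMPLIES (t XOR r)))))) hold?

True

t XOR r = False XOR True = True
s OR t = False OR False = False
(t XOR r) XOR (s OR t) = True XOR False = True
t IFF r = False IFF True = False
s IFF (t IFF r) = False IFF False = True
r IMPLIES t = True IMPLIES False = False
(s IFF (t IFF r)) IMPLIES (r IMPLIES t) = True IMPLIES False = False
t IMPLIES r = False IMPLIES True = True
(t IMPLIES r) XOR t = True XOR False = True
r IMPLIES s = True IMPLIES False = False
NOT (r IMPLIES s) = NOT False = True
t XOR r = False XOR True = True
t IMPLIES (t XOR r) = False IMPLIES True = True
r XOR (t IMPLIES (t XOR r)) = True XOR True = False
NOT (r IMPLIES s) IMPLIES (r XOR (t IMPLIES (t XOR r))) = True IMPLIES False = False
((t IMPLIES r) XOR t) IMPLIES (NOT (r IMPLIES s) IMPLIES (r XOR (t IMPLIES (t XOR r)))) = True IMPLIES False = False
((s IFF (t IFF r)) IMPLIES (r IMPLIES t)) IFF (((t IMPLIES r) XOR t) IMPLIES (NOT (r IMPLIES s) IMPLIES (r XOR (t IMPLIES (t XOR r))))) = False IFF False = True
((t XOR r) XOR (s OR t)) IMPLIES (((s IFF (t IFF r)) IMPLIES (r IMPLIES t)) IFF (((t IMPLIES r) XOR t) IMPLIES (NOT (r IMPLIES s) IMPLIES (r XOR (t IMPLIES (t XOR r)))))) = True IMPLIES True = True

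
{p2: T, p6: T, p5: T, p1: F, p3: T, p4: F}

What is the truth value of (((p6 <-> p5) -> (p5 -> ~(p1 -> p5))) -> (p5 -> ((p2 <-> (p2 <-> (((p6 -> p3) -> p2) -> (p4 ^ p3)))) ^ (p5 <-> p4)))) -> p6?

T

p6 <-> p5 = T <-> T = T
p1 -> p5 = F -> T = T
~(p1 -> p5) = ~T = F
p5 -> ~(p1 -> p5) = T -> F = F
(p6 <-> p5) -> (p5 -> ~(p1 -> p5)) = T -> F = F
p6 -> p3 = T -> T = T
(p6 -> p3) -> p2 = T -> T = T
p4 ^ p3 = F ^ T = T
((p6 -> p3) -> p2) -> (p4 ^ p3) = T -> T = T
p2 <-> (((p6 -> p3) -> p2) -> (p4 ^ p3)) = T <-> T = T
p2 <-> (p2 <-> (((p6 -> p3) -> p2) -> (p4 ^ p3))) = T <-> T = T
p5 <-> p4 = T <-> F = F
(p2 <-> (p2 <-> (((p6 -> p3) -> p2) -> (p4 ^ p3)))) ^ (p5 <-> p4) = T ^ F = T
p5 -> ((p2 <-> (p2 <-> (((p6 -> p3) -> p2) -> (p4 ^ p3)))) ^ (p5 <-> p4)) = T -> T = T
((p6 <-> p5) -> (p5 -> ~(p1 -> p5))) -> (p5 -> ((p2 <-> (p2 <-> (((p6 -> p3) -> p2) -> (p4 ^ p3)))) ^ (p5 <-> p4))) = F -> T = T
(((p6 <-> p5) -> (p5 -> ~(p1 -> p5))) -> (p5 -> ((p2 <-> (p2 <-> (((p6 -> p3) -> p2) -> (p4 ^ p3)))) ^ (p5 <-> p4)))) -> p6 = T -> T = T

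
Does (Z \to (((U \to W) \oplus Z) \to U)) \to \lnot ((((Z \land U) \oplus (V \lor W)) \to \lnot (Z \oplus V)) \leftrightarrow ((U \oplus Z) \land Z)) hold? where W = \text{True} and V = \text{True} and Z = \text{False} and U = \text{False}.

U \to W = \text{False} \to \text{True} = \text{True}
(U \to W) \oplus Z = \text{True} \oplus \text{False} = \text{True}
((U \to W) \oplus Z) \to U = \text{True} \to \text{False} = \text{False}
Z \to (((U \to W) \oplus Z) \to U) = \text{False} \to \text{False} = \text{True}
Z \land U = \text{False} \land \text{False} = \text{False}
V \lor W = \text{True} \lor \text{True} = \text{True}
(Z \land U) \oplus (V \lor W) = \text{False} \oplus \text{True} = \text{True}
Z \oplus V = \text{False} \oplus \text{True} = \text{True}
\lnot (Z \oplus V) = \lnot \text{True} = \text{False}
((Z \land U) \oplus (V \lor W)) \to \lnot (Z \oplus V) = \text{True} \to \text{False} = \text{False}
U \oplus Z = \text{False} \oplus \text{False} = \text{False}
(U \oplus Z) \land Z = \text{False} \land \text{False} = \text{False}
(((Z \land U) \oplus (V \lor W)) \to \lnot (Z \oplus V)) \leftrightarrow ((U \oplus Z) \land Z) = \text{False} \leftrightarrow \text{False} = \text{True}
\lnot ((((Z \land U) \oplus (V \lor W)) \to \lnot (Z \oplus V)) \leftrightarrow ((U \oplus Z) \land Z)) = \lnot \text{True} = \text{False}
(Z \to (((U \to W) \oplus Z) \to U)) \to \lnot ((((Z \land U) \oplus (V \lor W)) \to \lnot (Z \oplus V)) \leftrightarrow ((U \oplus Z) \land Z)) = \text{True} \to \text{False} = \text{False}

\text{False}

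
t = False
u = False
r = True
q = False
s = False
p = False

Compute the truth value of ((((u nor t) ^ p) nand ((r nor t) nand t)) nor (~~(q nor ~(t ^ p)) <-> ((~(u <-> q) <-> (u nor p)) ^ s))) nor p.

u nor t = False nor False = True
(u nor t) ^ p = True ^ False = True
r nor t = True nor False = False
(r nor t) nand t = False nand False = True
((u nor t) ^ p) nand ((r nor t) nand t) = True nand True = False
t ^ p = False ^ False = False
~(t ^ p) = ~False = True
q nor ~(t ^ p) = False nor True = False
~(q nor ~(t ^ p)) = ~False = True
~~(q nor ~(t ^ p)) = ~True = False
u <-> q = False <-> False = True
~(u <-> q) = ~True = False
u nor p = False nor False = True
~(u <-> q) <-> (u nor p) = False <-> True = False
(~(u <-> q) <-> (u nor p)) ^ s = False ^ False = False
~~(q nor ~(t ^ p)) <-> ((~(u <-> q) <-> (u nor p)) ^ s) = False <-> False = True
(((u nor t) ^ p) nand ((r nor t) nand t)) nor (~~(q nor ~(t ^ p)) <-> ((~(u <-> q) <-> (u nor p)) ^ s)) = False nor True = False
((((u nor t) ^ p) nand ((r nor t) nand t)) nor (~~(q nor ~(t ^ p)) <-> ((~(u <-> q) <-> (u nor p)) ^ s))) nor p = False nor False = True

True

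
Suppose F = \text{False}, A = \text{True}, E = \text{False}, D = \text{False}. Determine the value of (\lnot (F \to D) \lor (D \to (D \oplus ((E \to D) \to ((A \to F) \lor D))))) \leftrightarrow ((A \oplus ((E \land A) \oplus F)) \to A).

F \to D = \text{False} \to \text{False} = \text{True}
\lnot (F \to D) = \lnot \text{True} = \text{False}
E \to D = \text{False} \to \text{False} = \text{True}
A \to F = \text{True} \to \text{False} = \text{False}
(A \to F) \lor D = \text{False} \lor \text{False} = \text{False}
(E \to D) \to ((A \to F) \lor D) = \text{True} \to \text{False} = \text{False}
D \oplus ((E \to D) \to ((A \to F) \lor D)) = \text{False} \oplus \text{False} = \text{False}
D \to (D \oplus ((E \to D) \to ((A \to F) \lor D))) = \text{False} \to \text{False} = \text{True}
\lnot (F \to D) \lor (D \to (D \oplus ((E \to D) \to ((A \to F) \lor D)))) = \text{False} \lor \text{True} = \text{True}
E \land A = \text{False} \land \text{True} = \text{False}
(E \land A) \oplus F = \text{False} \oplus \text{False} = \text{False}
A \oplus ((E \land A) \oplus F) = \text{True} \oplus \text{False} = \text{True}
(A \oplus ((E \land A) \oplus F)) \to A = \text{True} \to \text{True} = \text{True}
(\lnot (F \to D) \lor (D \to (D \oplus ((E \to D) \to ((A \to F) \lor D))))) \leftrightarrow ((A \oplus ((E \land A) \oplus F)) \to A) = \text{True} \leftrightarrow \text{True} = \text{True}

\text{True}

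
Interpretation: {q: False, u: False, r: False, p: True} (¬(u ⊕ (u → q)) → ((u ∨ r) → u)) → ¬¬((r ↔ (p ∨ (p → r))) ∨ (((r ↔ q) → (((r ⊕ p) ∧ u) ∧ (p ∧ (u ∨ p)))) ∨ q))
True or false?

u → q = False → False = True
u ⊕ (u → q) = False ⊕ True = True
¬(u ⊕ (u → q)) = ¬True = False
u ∨ r = False ∨ False = False
(u ∨ r) → u = False → False = True
¬(u ⊕ (u → q)) → ((u ∨ r) → u) = False → True = True
p → r = True → False = False
p ∨ (p → r) = True ∨ False = True
r ↔ (p ∨ (p → r)) = False ↔ True = False
r ↔ q = False ↔ False = True
r ⊕ p = False ⊕ True = True
(r ⊕ p) ∧ u = True ∧ False = False
u ∨ p = False ∨ True = True
p ∧ (u ∨ p) = True ∧ True = True
((r ⊕ p) ∧ u) ∧ (p ∧ (u ∨ p)) = False ∧ True = False
(r ↔ q) → (((r ⊕ p) ∧ u) ∧ (p ∧ (u ∨ p))) = True → False = False
((r ↔ q) → (((r ⊕ p) ∧ u) ∧ (p ∧ (u ∨ p)))) ∨ q = False ∨ False = False
(r ↔ (p ∨ (p → r))) ∨ (((r ↔ q) → (((r ⊕ p) ∧ u) ∧ (p ∧ (u ∨ p)))) ∨ q) = False ∨ False = False
¬((r ↔ (p ∨ (p → r))) ∨ (((r ↔ q) → (((r ⊕ p) ∧ u) ∧ (p ∧ (u ∨ p)))) ∨ q)) = ¬False = True
¬¬((r ↔ (p ∨ (p → r))) ∨ (((r ↔ q) → (((r ⊕ p) ∧ u) ∧ (p ∧ (u ∨ p)))) ∨ q)) = ¬True = False
(¬(u ⊕ (u → q)) → ((u ∨ r) → u)) → ¬¬((r ↔ (p ∨ (p → r))) ∨ (((r ↔ q) → (((r ⊕ p) ∧ u) ∧ (p ∧ (u ∨ p)))) ∨ q)) = True → False = False

False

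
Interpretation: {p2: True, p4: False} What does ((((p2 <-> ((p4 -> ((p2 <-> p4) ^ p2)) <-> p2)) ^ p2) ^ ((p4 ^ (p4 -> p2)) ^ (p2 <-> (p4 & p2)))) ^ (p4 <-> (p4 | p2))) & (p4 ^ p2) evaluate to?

True

p2 <-> p4 = True <-> False = False
(p2 <-> p4) ^ p2 = False ^ True = True
p4 -> ((p2 <-> p4) ^ p2) = False -> True = True
(p4 -> ((p2 <-> p4) ^ p2)) <-> p2 = True <-> True = True
p2 <-> ((p4 -> ((p2 <-> p4) ^ p2)) <-> p2) = True <-> True = True
(p2 <-> ((p4 -> ((p2 <-> p4) ^ p2)) <-> p2)) ^ p2 = True ^ True = False
p4 -> p2 = False -> True = True
p4 ^ (p4 -> p2) = False ^ True = True
p4 & p2 = False & True = False
p2 <-> (p4 & p2) = True <-> False = False
(p4 ^ (p4 -> p2)) ^ (p2 <-> (p4 & p2)) = True ^ False = True
((p2 <-> ((p4 -> ((p2 <-> p4) ^ p2)) <-> p2)) ^ p2) ^ ((p4 ^ (p4 -> p2)) ^ (p2 <-> (p4 & p2))) = False ^ True = True
p4 | p2 = False | True = True
p4 <-> (p4 | p2) = False <-> True = False
(((p2 <-> ((p4 -> ((p2 <-> p4) ^ p2)) <-> p2)) ^ p2) ^ ((p4 ^ (p4 -> p2)) ^ (p2 <-> (p4 & p2)))) ^ (p4 <-> (p4 | p2)) = True ^ False = True
p4 ^ p2 = False ^ True = True
((((p2 <-> ((p4 -> ((p2 <-> p4) ^ p2)) <-> p2)) ^ p2) ^ ((p4 ^ (p4 -> p2)) ^ (p2 <-> (p4 & p2)))) ^ (p4 <-> (p4 | p2))) & (p4 ^ p2) = True & True = True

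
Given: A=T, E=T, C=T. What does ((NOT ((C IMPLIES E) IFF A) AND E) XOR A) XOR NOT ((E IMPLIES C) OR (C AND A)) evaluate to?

T

C IMPLIES E = T IMPLIES T = T
(C IMPLIES E) IFF A = T IFF T = T
NOT ((C IMPLIES E) IFF A) = NOT T = F
NOT ((C IMPLIES E) IFF A) AND E = F AND T = F
(NOT ((C IMPLIES E) IFF A) AND E) XOR A = F XOR T = T
E IMPLIES C = T IMPLIES T = T
C AND A = T AND T = T
(E IMPLIES C) OR (C AND A) = T OR T = T
NOT ((E IMPLIES C) OR (C AND A)) = NOT T = F
((NOT ((C IMPLIES E) IFF A) AND E) XOR A) XOR NOT ((E IMPLIES C) OR (C AND A)) = T XOR F = T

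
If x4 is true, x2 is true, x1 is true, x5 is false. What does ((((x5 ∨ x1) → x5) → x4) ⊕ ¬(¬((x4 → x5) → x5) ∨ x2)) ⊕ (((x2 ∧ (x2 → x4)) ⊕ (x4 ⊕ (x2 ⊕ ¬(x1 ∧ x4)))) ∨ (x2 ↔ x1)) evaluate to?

x5 ∨ x1 = False ∨ True = True
(x5 ∨ x1) → x5 = True → False = False
((x5 ∨ x1) → x5) → x4 = False → True = True
x4 → x5 = True → False = False
(x4 → x5) → x5 = False → False = True
¬((x4 → x5) → x5) = ¬True = False
¬((x4 → x5) → x5) ∨ x2 = False ∨ True = True
¬(¬((x4 → x5) → x5) ∨ x2) = ¬True = False
(((x5 ∨ x1) → x5) → x4) ⊕ ¬(¬((x4 → x5) → x5) ∨ x2) = True ⊕ False = True
x2 → x4 = True → True = True
x2 ∧ (x2 → x4) = True ∧ True = True
x1 ∧ x4 = True ∧ True = True
¬(x1 ∧ x4) = ¬True = False
x2 ⊕ ¬(x1 ∧ x4) = True ⊕ False = True
x4 ⊕ (x2 ⊕ ¬(x1 ∧ x4)) = True ⊕ True = False
(x2 ∧ (x2 → x4)) ⊕ (x4 ⊕ (x2 ⊕ ¬(x1 ∧ x4))) = True ⊕ False = True
x2 ↔ x1 = True ↔ True = True
((x2 ∧ (x2 → x4)) ⊕ (x4 ⊕ (x2 ⊕ ¬(x1 ∧ x4)))) ∨ (x2 ↔ x1) = True ∨ True = True
((((x5 ∨ x1) → x5) → x4) ⊕ ¬(¬((x4 → x5) → x5) ∨ x2)) ⊕ (((x2 ∧ (x2 → x4)) ⊕ (x4 ⊕ (x2 ⊕ ¬(x1 ∧ x4)))) ∨ (x2 ↔ x1)) = True ⊕ True = False

False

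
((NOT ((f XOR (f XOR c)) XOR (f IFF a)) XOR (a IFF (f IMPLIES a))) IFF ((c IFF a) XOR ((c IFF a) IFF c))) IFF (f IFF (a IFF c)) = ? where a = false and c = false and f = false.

f XOR c = false XOR false = false
f XOR (f XOR c) = false XOR false = false
f IFF a = false IFF false = true
(f XOR (f XOR c)) XOR (f IFF a) = false XOR true = true
NOT ((f XOR (f XOR c)) XOR (f IFF a)) = NOT true = false
f IMPLIES a = false IMPLIES false = true
a IFF (f IMPLIES a) = false IFF true = false
NOT ((f XOR (f XOR c)) XOR (f IFF a)) XOR (a IFF (f IMPLIES a)) = false XOR false = false
c IFF a = false IFF false = true
c IFF a = false IFF false = true
(c IFF a) IFF c = true IFF false = false
(c IFF a) XOR ((c IFF a) IFF c) = true XOR false = true
(NOT ((f XOR (f XOR c)) XOR (f IFF a)) XOR (a IFF (f IMPLIES a))) IFF ((c IFF a) XOR ((c IFF a) IFF c)) = false IFF true = false
a IFF c = false IFF false = true
f IFF (a IFF c) = false IFF true = false
((NOT ((f XOR (f XOR c)) XOR (f IFF a)) XOR (a IFF (f IMPLIES a))) IFF ((c IFF a) XOR ((c IFF a) IFF c))) IFF (f IFF (a IFF c)) = false IFF false = true

true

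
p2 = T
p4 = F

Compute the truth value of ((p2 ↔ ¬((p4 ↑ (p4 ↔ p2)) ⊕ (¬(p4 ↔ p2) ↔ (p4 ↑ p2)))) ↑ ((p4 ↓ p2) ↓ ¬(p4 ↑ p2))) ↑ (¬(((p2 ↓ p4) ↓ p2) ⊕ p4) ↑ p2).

Substituting p2=T, p4=F:
p4 ↔ p2 = F ↔ T = F
p4 ↑ (p4 ↔ p2) = F ↑ F = T
p4 ↔ p2 = F ↔ T = F
¬(p4 ↔ p2) = ¬F = T
p4 ↑ p2 = F ↑ T = T
¬(p4 ↔ p2) ↔ (p4 ↑ p2) = T ↔ T = T
(p4 ↑ (p4 ↔ p2)) ⊕ (¬(p4 ↔ p2) ↔ (p4 ↑ p2)) = T ⊕ T = F
¬((p4 ↑ (p4 ↔ p2)) ⊕ (¬(p4 ↔ p2) ↔ (p4 ↑ p2))) = ¬F = T
p2 ↔ ¬((p4 ↑ (p4 ↔ p2)) ⊕ (¬(p4 ↔ p2) ↔ (p4 ↑ p2))) = T ↔ T = T
p4 ↓ p2 = F ↓ T = F
p4 ↑ p2 = F ↑ T = T
¬(p4 ↑ p2) = ¬T = F
(p4 ↓ p2) ↓ ¬(p4 ↑ p2) = F ↓ F = T
(p2 ↔ ¬((p4 ↑ (p4 ↔ p2)) ⊕ (¬(p4 ↔ p2) ↔ (p4 ↑ p2)))) ↑ ((p4 ↓ p2) ↓ ¬(p4 ↑ p2)) = T ↑ T = F
p2 ↓ p4 = T ↓ F = F
(p2 ↓ p4) ↓ p2 = F ↓ T = F
((p2 ↓ p4) ↓ p2) ⊕ p4 = F ⊕ F = F
¬(((p2 ↓ p4) ↓ p2) ⊕ p4) = ¬F = T
¬(((p2 ↓ p4) ↓ p2) ⊕ p4) ↑ p2 = T ↑ T = F
((p2 ↔ ¬((p4 ↑ (p4 ↔ p2)) ⊕ (¬(p4 ↔ p2) ↔ (p4 ↑ p2)))) ↑ ((p4 ↓ p2) ↓ ¬(p4 ↑ p2))) ↑ (¬(((p2 ↓ p4) ↓ p2) ⊕ p4) ↑ p2) = F ↑ F = T

T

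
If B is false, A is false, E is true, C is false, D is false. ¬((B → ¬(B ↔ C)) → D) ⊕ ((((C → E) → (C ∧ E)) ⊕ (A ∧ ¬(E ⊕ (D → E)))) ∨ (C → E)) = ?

B ↔ C = F ↔ F = T
¬(B ↔ C) = ¬T = F
B → ¬(B ↔ C) = F → F = T
(B → ¬(B ↔ C)) → D = T → F = F
¬((B → ¬(B ↔ C)) → D) = ¬F = T
C → E = F → T = T
C ∧ E = F ∧ T = F
(C → E) → (C ∧ E) = T → F = F
D → E = F → T = T
E ⊕ (D → E) = T ⊕ T = F
¬(E ⊕ (D → E)) = ¬F = T
A ∧ ¬(E ⊕ (D → E)) = F ∧ T = F
((C → E) → (C ∧ E)) ⊕ (A ∧ ¬(E ⊕ (D → E))) = F ⊕ F = F
C → E = F → T = T
(((C → E) → (C ∧ E)) ⊕ (A ∧ ¬(E ⊕ (D → E)))) ∨ (C → E) = F ∨ T = T
¬((B → ¬(B ↔ C)) → D) ⊕ ((((C → E) → (C ∧ E)) ⊕ (A ∧ ¬(E ⊕ (D → E)))) ∨ (C → E)) = T ⊕ T = F

F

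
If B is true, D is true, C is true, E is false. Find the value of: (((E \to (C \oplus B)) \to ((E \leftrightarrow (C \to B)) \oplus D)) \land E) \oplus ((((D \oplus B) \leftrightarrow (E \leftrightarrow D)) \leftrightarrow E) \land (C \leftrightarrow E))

\text{False}

C \oplus B = \text{True} \oplus \text{True} = \text{False}
E \to (C \oplus B) = \text{False} \to \text{False} = \text{True}
C \to B = \text{True} \to \text{True} = \text{True}
E \leftrightarrow (C \to B) = \text{False} \leftrightarrow \text{True} = \text{False}
(E \leftrightarrow (C \to B)) \oplus D = \text{False} \oplus \text{True} = \text{True}
(E \to (C \oplus B)) \to ((E \leftrightarrow (C \to B)) \oplus D) = \text{True} \to \text{True} = \text{True}
((E \to (C \oplus B)) \to ((E \leftrightarrow (C \to B)) \oplus D)) \land E = \text{True} \land \text{False} = \text{False}
D \oplus B = \text{True} \oplus \text{True} = \text{False}
E \leftrightarrow D = \text{False} \leftrightarrow \text{True} = \text{False}
(D \oplus B) \leftrightarrow (E \leftrightarrow D) = \text{False} \leftrightarrow \text{False} = \text{True}
((D \oplus B) \leftrightarrow (E \leftrightarrow D)) \leftrightarrow E = \text{True} \leftrightarrow \text{False} = \text{False}
C \leftrightarrow E = \text{True} \leftrightarrow \text{False} = \text{False}
(((D \oplus B) \leftrightarrow (E \leftrightarrow D)) \leftrightarrow E) \land (C \leftrightarrow E) = \text{False} \land \text{False} = \text{False}
(((E \to (C \oplus B)) \to ((E \leftrightarrow (C \to B)) \oplus D)) \land E) \oplus ((((D \oplus B) \leftrightarrow (E \leftrightarrow D)) \leftrightarrow E) \land (C \leftrightarrow E)) = \text{False} \oplus \text{False} = \text{False}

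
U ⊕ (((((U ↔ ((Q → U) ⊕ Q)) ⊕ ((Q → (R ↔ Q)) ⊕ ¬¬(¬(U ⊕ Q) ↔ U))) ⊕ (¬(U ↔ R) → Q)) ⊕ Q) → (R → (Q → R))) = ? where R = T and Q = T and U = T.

Q → U = T → T = T
(Q → U) ⊕ Q = T ⊕ T = F
U ↔ ((Q → U) ⊕ Q) = T ↔ F = F
R ↔ Q = T ↔ T = T
Q → (R ↔ Q) = T → T = T
U ⊕ Q = T ⊕ T = F
¬(U ⊕ Q) = ¬F = T
¬(U ⊕ Q) ↔ U = T ↔ T = T
¬(¬(U ⊕ Q) ↔ U) = ¬T = F
¬¬(¬(U ⊕ Q) ↔ U) = ¬F = T
(Q → (R ↔ Q)) ⊕ ¬¬(¬(U ⊕ Q) ↔ U) = T ⊕ T = F
(U ↔ ((Q → U) ⊕ Q)) ⊕ ((Q → (R ↔ Q)) ⊕ ¬¬(¬(U ⊕ Q) ↔ U)) = F ⊕ F = F
U ↔ R = T ↔ T = T
¬(U ↔ R) = ¬T = F
¬(U ↔ R) → Q = F → T = T
((U ↔ ((Q → U) ⊕ Q)) ⊕ ((Q → (R ↔ Q)) ⊕ ¬¬(¬(U ⊕ Q) ↔ U))) ⊕ (¬(U ↔ R) → Q) = F ⊕ T = T
(((U ↔ ((Q → U) ⊕ Q)) ⊕ ((Q → (R ↔ Q)) ⊕ ¬¬(¬(U ⊕ Q) ↔ U))) ⊕ (¬(U ↔ R) → Q)) ⊕ Q = T ⊕ T = F
Q → R = T → T = T
R → (Q → R) = T → T = T
((((U ↔ ((Q → U) ⊕ Q)) ⊕ ((Q → (R ↔ Q)) ⊕ ¬¬(¬(U ⊕ Q) ↔ U))) ⊕ (¬(U ↔ R) → Q)) ⊕ Q) → (R → (Q → R)) = F → T = T
U ⊕ (((((U ↔ ((Q → U) ⊕ Q)) ⊕ ((Q → (R ↔ Q)) ⊕ ¬¬(¬(U ⊕ Q) ↔ U))) ⊕ (¬(U ↔ R) → Q)) ⊕ Q) → (R → (Q → R))) = T ⊕ T = F

F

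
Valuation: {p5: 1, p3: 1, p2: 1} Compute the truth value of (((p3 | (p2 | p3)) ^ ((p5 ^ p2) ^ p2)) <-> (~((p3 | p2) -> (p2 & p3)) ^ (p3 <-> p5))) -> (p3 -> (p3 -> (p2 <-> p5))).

p2 | p3 = 1 | 1 = 1
p3 | (p2 | p3) = 1 | 1 = 1
p5 ^ p2 = 1 ^ 1 = 0
(p5 ^ p2) ^ p2 = 0 ^ 1 = 1
(p3 | (p2 | p3)) ^ ((p5 ^ p2) ^ p2) = 1 ^ 1 = 0
p3 | p2 = 1 | 1 = 1
p2 & p3 = 1 & 1 = 1
(p3 | p2) -> (p2 & p3) = 1 -> 1 = 1
~((p3 | p2) -> (p2 & p3)) = ~1 = 0
p3 <-> p5 = 1 <-> 1 = 1
~((p3 | p2) -> (p2 & p3)) ^ (p3 <-> p5) = 0 ^ 1 = 1
((p3 | (p2 | p3)) ^ ((p5 ^ p2) ^ p2)) <-> (~((p3 | p2) -> (p2 & p3)) ^ (p3 <-> p5)) = 0 <-> 1 = 0
p2 <-> p5 = 1 <-> 1 = 1
p3 -> (p2 <-> p5) = 1 -> 1 = 1
p3 -> (p3 -> (p2 <-> p5)) = 1 -> 1 = 1
(((p3 | (p2 | p3)) ^ ((p5 ^ p2) ^ p2)) <-> (~((p3 | p2) -> (p2 & p3)) ^ (p3 <-> p5))) -> (p3 -> (p3 -> (p2 <-> p5))) = 0 -> 1 = 1

1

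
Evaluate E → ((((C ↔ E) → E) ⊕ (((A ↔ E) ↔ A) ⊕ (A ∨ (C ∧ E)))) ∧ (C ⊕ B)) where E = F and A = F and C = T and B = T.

T

Substituting E=F, A=F, C=T, B=T:
C ↔ E = T ↔ F = F
(C ↔ E) → E = F → F = T
A ↔ E = F ↔ F = T
(A ↔ E) ↔ A = T ↔ F = F
C ∧ E = T ∧ F = F
A ∨ (C ∧ E) = F ∨ F = F
((A ↔ E) ↔ A) ⊕ (A ∨ (C ∧ E)) = F ⊕ F = F
((C ↔ E) → E) ⊕ (((A ↔ E) ↔ A) ⊕ (A ∨ (C ∧ E))) = T ⊕ F = T
C ⊕ B = T ⊕ T = F
(((C ↔ E) → E) ⊕ (((A ↔ E) ↔ A) ⊕ (A ∨ (C ∧ E)))) ∧ (C ⊕ B) = T ∧ F = F
E → ((((C ↔ E) → E) ⊕ (((A ↔ E) ↔ A) ⊕ (A ∨ (C ∧ E)))) ∧ (C ⊕ B)) = F → F = T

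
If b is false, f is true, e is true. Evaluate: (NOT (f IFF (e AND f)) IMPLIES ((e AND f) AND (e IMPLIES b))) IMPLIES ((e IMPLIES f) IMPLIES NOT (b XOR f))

false

e AND f = true AND true = true
f IFF (e AND f) = true IFF true = true
NOT (f IFF (e AND f)) = NOT true = false
e AND f = true AND true = true
e IMPLIES b = true IMPLIES false = false
(e AND f) AND (e IMPLIES b) = true AND false = false
NOT (f IFF (e AND f)) IMPLIES ((e AND f) AND (e IMPLIES b)) = false IMPLIES false = true
e IMPLIES f = true IMPLIES true = true
b XOR f = false XOR true = true
NOT (b XOR f) = NOT true = false
(e IMPLIES f) IMPLIES NOT (b XOR f) = true IMPLIES false = false
(NOT (f IFF (e AND f)) IMPLIES ((e AND f) AND (e IMPLIES b))) IMPLIES ((e IMPLIES f) IMPLIES NOT (b XOR f)) = true IMPLIES false = false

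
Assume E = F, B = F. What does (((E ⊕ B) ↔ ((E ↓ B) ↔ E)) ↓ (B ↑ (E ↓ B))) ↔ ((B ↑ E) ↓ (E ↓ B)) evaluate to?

T

E ⊕ B = F ⊕ F = F
E ↓ B = F ↓ F = T
(E ↓ B) ↔ E = T ↔ F = F
(E ⊕ B) ↔ ((E ↓ B) ↔ E) = F ↔ F = T
E ↓ B = F ↓ F = T
B ↑ (E ↓ B) = F ↑ T = T
((E ⊕ B) ↔ ((E ↓ B) ↔ E)) ↓ (B ↑ (E ↓ B)) = T ↓ T = F
B ↑ E = F ↑ F = T
E ↓ B = F ↓ F = T
(B ↑ E) ↓ (E ↓ B) = T ↓ T = F
(((E ⊕ B) ↔ ((E ↓ B) ↔ E)) ↓ (B ↑ (E ↓ B))) ↔ ((B ↑ E) ↓ (E ↓ B)) = F ↔ F = T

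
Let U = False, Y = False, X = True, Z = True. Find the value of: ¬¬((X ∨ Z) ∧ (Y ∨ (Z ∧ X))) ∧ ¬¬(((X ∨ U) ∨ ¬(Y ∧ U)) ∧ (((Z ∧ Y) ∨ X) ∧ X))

Substituting U=False, Y=False, X=True, Z=True:
X ∨ Z = True ∨ True = True
Z ∧ X = True ∧ True = True
Y ∨ (Z ∧ X) = False ∨ True = True
(X ∨ Z) ∧ (Y ∨ (Z ∧ X)) = True ∧ True = True
¬((X ∨ Z) ∧ (Y ∨ (Z ∧ X))) = ¬True = False
¬¬((X ∨ Z) ∧ (Y ∨ (Z ∧ X))) = ¬False = True
X ∨ U = True ∨ False = True
Y ∧ U = False ∧ False = False
¬(Y ∧ U) = ¬False = True
(X ∨ U) ∨ ¬(Y ∧ U) = True ∨ True = True
Z ∧ Y = True ∧ False = False
(Z ∧ Y) ∨ X = False ∨ True = True
((Z ∧ Y) ∨ X) ∧ X = True ∧ True = True
((X ∨ U) ∨ ¬(Y ∧ U)) ∧ (((Z ∧ Y) ∨ X) ∧ X) = True ∧ True = True
¬(((X ∨ U) ∨ ¬(Y ∧ U)) ∧ (((Z ∧ Y) ∨ X) ∧ X)) = ¬True = False
¬¬(((X ∨ U) ∨ ¬(Y ∧ U)) ∧ (((Z ∧ Y) ∨ X) ∧ X)) = ¬False = True
¬¬((X ∨ Z) ∧ (Y ∨ (Z ∧ X))) ∧ ¬¬(((X ∨ U) ∨ ¬(Y ∧ U)) ∧ (((Z ∧ Y) ∨ X) ∧ X)) = True ∧ True = True

True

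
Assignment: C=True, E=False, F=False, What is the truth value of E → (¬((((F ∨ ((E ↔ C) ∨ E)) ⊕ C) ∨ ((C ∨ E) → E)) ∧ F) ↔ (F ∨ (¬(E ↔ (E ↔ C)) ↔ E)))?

True

E ↔ C = False ↔ True = False
(E ↔ C) ∨ E = False ∨ False = False
F ∨ ((E ↔ C) ∨ E) = False ∨ False = False
(F ∨ ((E ↔ C) ∨ E)) ⊕ C = False ⊕ True = True
C ∨ E = True ∨ False = True
(C ∨ E) → E = True → False = False
((F ∨ ((E ↔ C) ∨ E)) ⊕ C) ∨ ((C ∨ E) → E) = True ∨ False = True
(((F ∨ ((E ↔ C) ∨ E)) ⊕ C) ∨ ((C ∨ E) → E)) ∧ F = True ∧ False = False
¬((((F ∨ ((E ↔ C) ∨ E)) ⊕ C) ∨ ((C ∨ E) → E)) ∧ F) = ¬False = True
E ↔ C = False ↔ True = False
E ↔ (E ↔ C) = False ↔ False = True
¬(E ↔ (E ↔ C)) = ¬True = False
¬(E ↔ (E ↔ C)) ↔ E = False ↔ False = True
F ∨ (¬(E ↔ (E ↔ C)) ↔ E) = False ∨ True = True
¬((((F ∨ ((E ↔ C) ∨ E)) ⊕ C) ∨ ((C ∨ E) → E)) ∧ F) ↔ (F ∨ (¬(E ↔ (E ↔ C)) ↔ E)) = True ↔ True = True
E → (¬((((F ∨ ((E ↔ C) ∨ E)) ⊕ C) ∨ ((C ∨ E) → E)) ∧ F) ↔ (F ∨ (¬(E ↔ (E ↔ C)) ↔ E))) = False → True = True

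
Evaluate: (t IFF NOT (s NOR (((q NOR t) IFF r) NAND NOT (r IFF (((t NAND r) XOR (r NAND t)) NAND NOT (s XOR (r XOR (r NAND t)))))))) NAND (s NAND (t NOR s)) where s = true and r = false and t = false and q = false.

q NOR t = false NOR false = true
(q NOR t) IFF r = true IFF false = false
t NAND r = false NAND false = true
r NAND t = false NAND false = true
(t NAND r) XOR (r NAND t) = true XOR true = false
r NAND t = false NAND false = true
r XOR (r NAND t) = false XOR true = true
s XOR (r XOR (r NAND t)) = true XOR true = false
NOT (s XOR (r XOR (r NAND t))) = NOT false = true
((t NAND r) XOR (r NAND t)) NAND NOT (s XOR (r XOR (r NAND t))) = false NAND true = true
r IFF (((t NAND r) XOR (r NAND t)) NAND NOT (s XOR (r XOR (r NAND t)))) = false IFF true = false
NOT (r IFF (((t NAND r) XOR (r NAND t)) NAND NOT (s XOR (r XOR (r NAND t))))) = NOT false = true
((q NOR t) IFF r) NAND NOT (r IFF (((t NAND r) XOR (r NAND t)) NAND NOT (s XOR (r XOR (r NAND t))))) = false NAND true = true
s NOR (((q NOR t) IFF r) NAND NOT (r IFF (((t NAND r) XOR (r NAND t)) NAND NOT (s XOR (r XOR (r NAND t)))))) = true NOR true = false
NOT (s NOR (((q NOR t) IFF r) NAND NOT (r IFF (((t NAND r) XOR (r NAND t)) NAND NOT (s XOR (r XOR (r NAND t))))))) = NOT false = true
t IFF NOT (s NOR (((q NOR t) IFF r) NAND NOT (r IFF (((t NAND r) XOR (r NAND t)) NAND NOT (s XOR (r XOR (r NAND t))))))) = false IFF true = false
t NOR s = false NOR true = false
s NAND (t NOR s) = true NAND false = true
(t IFF NOT (s NOR (((q NOR t) IFF r) NAND NOT (r IFF (((t NAND r) XOR (r NAND t)) NAND NOT (s XOR (r XOR (r NAND t)))))))) NAND (s NAND (t NOR s)) = false NAND true = true

true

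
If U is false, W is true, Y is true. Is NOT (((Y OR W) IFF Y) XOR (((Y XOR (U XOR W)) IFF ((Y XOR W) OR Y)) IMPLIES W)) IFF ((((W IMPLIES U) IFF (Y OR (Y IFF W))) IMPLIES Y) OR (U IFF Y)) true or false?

Substituting U=false, W=true, Y=true:
Y OR W = true OR true = true
(Y OR W) IFF Y = true IFF true = true
U XOR W = false XOR true = true
Y XOR (U XOR W) = true XOR true = false
Y XOR W = true XOR true = false
(Y XOR W) OR Y = false OR true = true
(Y XOR (U XOR W)) IFF ((Y XOR W) OR Y) = false IFF true = false
((Y XOR (U XOR W)) IFF ((Y XOR W) OR Y)) IMPLIES W = false IMPLIES true = true
((Y OR W) IFF Y) XOR (((Y XOR (U XOR W)) IFF ((Y XOR W) OR Y)) IMPLIES W) = true XOR true = false
NOT (((Y OR W) IFF Y) XOR (((Y XOR (U XOR W)) IFF ((Y XOR W) OR Y)) IMPLIES W)) = NOT false = true
W IMPLIES U = true IMPLIES false = false
Y IFF W = true IFF true = true
Y OR (Y IFF W) = true OR true = true
(W IMPLIES U) IFF (Y OR (Y IFF W)) = false IFF true = false
((W IMPLIES U) IFF (Y OR (Y IFF W))) IMPLIES Y = false IMPLIES true = true
U IFF Y = false IFF true = false
(((W IMPLIES U) IFF (Y OR (Y IFF W))) IMPLIES Y) OR (U IFF Y) = true OR false = true
NOT (((Y OR W) IFF Y) XOR (((Y XOR (U XOR W)) IFF ((Y XOR W) OR Y)) IMPLIES W)) IFF ((((W IMPLIES U) IFF (Y OR (Y IFF W))) IMPLIES Y) OR (U IFF Y)) = true IFF true = true

true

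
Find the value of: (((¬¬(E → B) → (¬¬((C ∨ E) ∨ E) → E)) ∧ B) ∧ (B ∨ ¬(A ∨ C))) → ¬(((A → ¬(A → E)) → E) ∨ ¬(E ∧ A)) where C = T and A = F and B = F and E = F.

T

E → B = F → F = T
¬(E → B) = ¬T = F
¬¬(E → B) = ¬F = T
C ∨ E = T ∨ F = T
(C ∨ E) ∨ E = T ∨ F = T
¬((C ∨ E) ∨ E) = ¬T = F
¬¬((C ∨ E) ∨ E) = ¬F = T
¬¬((C ∨ E) ∨ E) → E = T → F = F
¬¬(E → B) → (¬¬((C ∨ E) ∨ E) → E) = T → F = F
(¬¬(E → B) → (¬¬((C ∨ E) ∨ E) → E)) ∧ B = F ∧ F = F
A ∨ C = F ∨ T = T
¬(A ∨ C) = ¬T = F
B ∨ ¬(A ∨ C) = F ∨ F = F
((¬¬(E → B) → (¬¬((C ∨ E) ∨ E) → E)) ∧ B) ∧ (B ∨ ¬(A ∨ C)) = F ∧ F = F
A → E = F → F = T
¬(A → E) = ¬T = F
A → ¬(A → E) = F → F = T
(A → ¬(A → E)) → E = T → F = F
E ∧ A = F ∧ F = F
¬(E ∧ A) = ¬F = T
((A → ¬(A → E)) → E) ∨ ¬(E ∧ A) = F ∨ T = T
¬(((A → ¬(A → E)) → E) ∨ ¬(E ∧ A)) = ¬T = F
(((¬¬(E → B) → (¬¬((C ∨ E) ∨ E) → E)) ∧ B) ∧ (B ∨ ¬(A ∨ C))) → ¬(((A → ¬(A → E)) → E) ∨ ¬(E ∧ A)) = F → F = T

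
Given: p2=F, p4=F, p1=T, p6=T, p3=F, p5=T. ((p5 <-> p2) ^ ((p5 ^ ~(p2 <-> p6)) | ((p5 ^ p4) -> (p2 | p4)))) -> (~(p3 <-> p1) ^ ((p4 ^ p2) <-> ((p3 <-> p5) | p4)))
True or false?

p5 <-> p2 = T <-> F = F
p2 <-> p6 = F <-> T = F
~(p2 <-> p6) = ~F = T
p5 ^ ~(p2 <-> p6) = T ^ T = F
p5 ^ p4 = T ^ F = T
p2 | p4 = F | F = F
(p5 ^ p4) -> (p2 | p4) = T -> F = F
(p5 ^ ~(p2 <-> p6)) | ((p5 ^ p4) -> (p2 | p4)) = F | F = F
(p5 <-> p2) ^ ((p5 ^ ~(p2 <-> p6)) | ((p5 ^ p4) -> (p2 | p4))) = F ^ F = F
p3 <-> p1 = F <-> T = F
~(p3 <-> p1) = ~F = T
p4 ^ p2 = F ^ F = F
p3 <-> p5 = F <-> T = F
(p3 <-> p5) | p4 = F | F = F
(p4 ^ p2) <-> ((p3 <-> p5) | p4) = F <-> F = T
~(p3 <-> p1) ^ ((p4 ^ p2) <-> ((p3 <-> p5) | p4)) = T ^ T = F
((p5 <-> p2) ^ ((p5 ^ ~(p2 <-> p6)) | ((p5 ^ p4) -> (p2 | p4)))) -> (~(p3 <-> p1) ^ ((p4 ^ p2) <-> ((p3 <-> p5) | p4))) = F -> F = T

T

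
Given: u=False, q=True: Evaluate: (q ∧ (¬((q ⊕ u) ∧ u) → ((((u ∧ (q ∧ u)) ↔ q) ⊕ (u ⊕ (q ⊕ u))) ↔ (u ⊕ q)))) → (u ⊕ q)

q ⊕ u = True ⊕ False = True
(q ⊕ u) ∧ u = True ∧ False = False
¬((q ⊕ u) ∧ u) = ¬False = True
q ∧ u = True ∧ False = False
u ∧ (q ∧ u) = False ∧ False = False
(u ∧ (q ∧ u)) ↔ q = False ↔ True = False
q ⊕ u = True ⊕ False = True
u ⊕ (q ⊕ u) = False ⊕ True = True
((u ∧ (q ∧ u)) ↔ q) ⊕ (u ⊕ (q ⊕ u)) = False ⊕ True = True
u ⊕ q = False ⊕ True = True
(((u ∧ (q ∧ u)) ↔ q) ⊕ (u ⊕ (q ⊕ u))) ↔ (u ⊕ q) = True ↔ True = True
¬((q ⊕ u) ∧ u) → ((((u ∧ (q ∧ u)) ↔ q) ⊕ (u ⊕ (q ⊕ u))) ↔ (u ⊕ q)) = True → True = True
q ∧ (¬((q ⊕ u) ∧ u) → ((((u ∧ (q ∧ u)) ↔ q) ⊕ (u ⊕ (q ⊕ u))) ↔ (u ⊕ q))) = True ∧ True = True
u ⊕ q = False ⊕ True = True
(q ∧ (¬((q ⊕ u) ∧ u) → ((((u ∧ (q ∧ u)) ↔ q) ⊕ (u ⊕ (q ⊕ u))) ↔ (u ⊕ q)))) → (u ⊕ q) = True → True = True

True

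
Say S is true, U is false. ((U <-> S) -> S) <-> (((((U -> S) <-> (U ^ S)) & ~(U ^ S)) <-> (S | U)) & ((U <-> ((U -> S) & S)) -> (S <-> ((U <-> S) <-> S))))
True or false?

False

Substituting S=True, U=False:
U <-> S = False <-> True = False
(U <-> S) -> S = False -> True = True
U -> S = False -> True = True
U ^ S = False ^ True = True
(U -> S) <-> (U ^ S) = True <-> True = True
U ^ S = False ^ True = True
~(U ^ S) = ~True = False
((U -> S) <-> (U ^ S)) & ~(U ^ S) = True & False = False
S | U = True | False = True
(((U -> S) <-> (U ^ S)) & ~(U ^ S)) <-> (S | U) = False <-> True = False
U -> S = False -> True = True
(U -> S) & S = True & True = True
U <-> ((U -> S) & S) = False <-> True = False
U <-> S = False <-> True = False
(U <-> S) <-> S = False <-> True = False
S <-> ((U <-> S) <-> S) = True <-> False = False
(U <-> ((U -> S) & S)) -> (S <-> ((U <-> S) <-> S)) = False -> False = True
((((U -> S) <-> (U ^ S)) & ~(U ^ S)) <-> (S | U)) & ((U <-> ((U -> S) & S)) -> (S <-> ((U <-> S) <-> S))) = False & True = False
((U <-> S) -> S) <-> (((((U -> S) <-> (U ^ S)) & ~(U ^ S)) <-> (S | U)) & ((U <-> ((U -> S) & S)) -> (S <-> ((U <-> S) <-> S)))) = True <-> False = False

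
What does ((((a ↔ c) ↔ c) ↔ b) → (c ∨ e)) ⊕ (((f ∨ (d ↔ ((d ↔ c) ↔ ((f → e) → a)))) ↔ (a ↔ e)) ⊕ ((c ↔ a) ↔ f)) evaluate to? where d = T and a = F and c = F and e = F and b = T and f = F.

Substituting d=T, a=F, c=F, e=F, b=T, f=F:
a ↔ c = F ↔ F = T
(a ↔ c) ↔ c = T ↔ F = F
((a ↔ c) ↔ c) ↔ b = F ↔ T = F
c ∨ e = F ∨ F = F
(((a ↔ c) ↔ c) ↔ b) → (c ∨ e) = F → F = T
d ↔ c = T ↔ F = F
f → e = F → F = T
(f → e) → a = T → F = F
(d ↔ c) ↔ ((f → e) → a) = F ↔ F = T
d ↔ ((d ↔ c) ↔ ((f → e) → a)) = T ↔ T = T
f ∨ (d ↔ ((d ↔ c) ↔ ((f → e) → a))) = F ∨ T = T
a ↔ e = F ↔ F = T
(f ∨ (d ↔ ((d ↔ c) ↔ ((f → e) → a)))) ↔ (a ↔ e) = T ↔ T = T
c ↔ a = F ↔ F = T
(c ↔ a) ↔ f = T ↔ F = F
((f ∨ (d ↔ ((d ↔ c) ↔ ((f → e) → a)))) ↔ (a ↔ e)) ⊕ ((c ↔ a) ↔ f) = T ⊕ F = T
((((a ↔ c) ↔ c) ↔ b) → (c ∨ e)) ⊕ (((f ∨ (d ↔ ((d ↔ c) ↔ ((f → e) → a)))) ↔ (a ↔ e)) ⊕ ((c ↔ a) ↔ f)) = T ⊕ T = F

F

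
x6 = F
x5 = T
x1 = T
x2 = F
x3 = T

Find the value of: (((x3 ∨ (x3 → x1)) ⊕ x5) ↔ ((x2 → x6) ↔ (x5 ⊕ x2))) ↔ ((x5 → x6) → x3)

Substituting x6=F, x5=T, x1=T, x2=F, x3=T:
x3 → x1 = T → T = T
x3 ∨ (x3 → x1) = T ∨ T = T
(x3 ∨ (x3 → x1)) ⊕ x5 = T ⊕ T = F
x2 → x6 = F → F = T
x5 ⊕ x2 = T ⊕ F = T
(x2 → x6) ↔ (x5 ⊕ x2) = T ↔ T = T
((x3 ∨ (x3 → x1)) ⊕ x5) ↔ ((x2 → x6) ↔ (x5 ⊕ x2)) = F ↔ T = F
x5 → x6 = T → F = F
(x5 → x6) → x3 = F → T = T
(((x3 ∨ (x3 → x1)) ⊕ x5) ↔ ((x2 → x6) ↔ (x5 ⊕ x2))) ↔ ((x5 → x6) → x3) = F ↔ T = F

F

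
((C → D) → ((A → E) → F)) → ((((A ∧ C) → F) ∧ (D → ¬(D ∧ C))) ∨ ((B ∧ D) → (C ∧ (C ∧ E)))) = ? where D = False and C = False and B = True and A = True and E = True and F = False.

True

C → D = False → False = True
A → E = True → True = True
(A → E) → F = True → False = False
(C → D) → ((A → E) → F) = True → False = False
A ∧ C = True ∧ False = False
(A ∧ C) → F = False → False = True
D ∧ C = False ∧ False = False
¬(D ∧ C) = ¬False = True
D → ¬(D ∧ C) = False → True = True
((A ∧ C) → F) ∧ (D → ¬(D ∧ C)) = True ∧ True = True
B ∧ D = True ∧ False = False
C ∧ E = False ∧ True = False
C ∧ (C ∧ E) = False ∧ False = False
(B ∧ D) → (C ∧ (C ∧ E)) = False → False = True
(((A ∧ C) → F) ∧ (D → ¬(D ∧ C))) ∨ ((B ∧ D) → (C ∧ (C ∧ E))) = True ∨ True = True
((C → D) → ((A → E) → F)) → ((((A ∧ C) → F) ∧ (D → ¬(D ∧ C))) ∨ ((B ∧ D) → (C ∧ (C ∧ E)))) = False → True = True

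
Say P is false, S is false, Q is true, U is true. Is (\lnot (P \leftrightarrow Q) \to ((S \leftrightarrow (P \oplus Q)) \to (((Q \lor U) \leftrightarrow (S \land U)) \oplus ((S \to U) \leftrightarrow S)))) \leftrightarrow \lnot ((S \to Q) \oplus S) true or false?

F

P \leftrightarrow Q = F \leftrightarrow T = F
\lnot (P \leftrightarrow Q) = \lnot F = T
P \oplus Q = F \oplus T = T
S \leftrightarrow (P \oplus Q) = F \leftrightarrow T = F
Q \lor U = T \lor T = T
S \land U = F \land T = F
(Q \lor U) \leftrightarrow (S \land U) = T \leftrightarrow F = F
S \to U = F \to T = T
(S \to U) \leftrightarrow S = T \leftrightarrow F = F
((Q \lor U) \leftrightarrow (S \land U)) \oplus ((S \to U) \leftrightarrow S) = F \oplus F = F
(S \leftrightarrow (P \oplus Q)) \to (((Q \lor U) \leftrightarrow (S \land U)) \oplus ((S \to U) \leftrightarrow S)) = F \to F = T
\lnot (P \leftrightarrow Q) \to ((S \leftrightarrow (P \oplus Q)) \to (((Q \lor U) \leftrightarrow (S \land U)) \oplus ((S \to U) \leftrightarrow S))) = T \to T = T
S \to Q = F \to T = T
(S \to Q) \oplus S = T \oplus F = T
\lnot ((S \to Q) \oplus S) = \lnot T = F
(\lnot (P \leftrightarrow Q) \to ((S \leftrightarrow (P \oplus Q)) \to (((Q \lor U) \leftrightarrow (S \land U)) \oplus ((S \to U) \leftrightarrow S)))) \leftrightarrow \lnot ((S \to Q) \oplus S) = T \leftrightarrow F = F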